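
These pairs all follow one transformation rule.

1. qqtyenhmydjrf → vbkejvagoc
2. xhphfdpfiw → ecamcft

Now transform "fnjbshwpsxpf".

Looking at the pairs, the operation is to delete the first 3 characters, then shift every letter 3 places backward in the alphabet (wrapping around).
On "fnjbshwpsxpf" that produces "ypetmpumc".

ypetmpumc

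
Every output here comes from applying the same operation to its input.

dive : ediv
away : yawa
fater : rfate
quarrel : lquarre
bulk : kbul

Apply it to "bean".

nbea

The pattern: move the last character to the front.
Applying that to "bean" gives "nbea".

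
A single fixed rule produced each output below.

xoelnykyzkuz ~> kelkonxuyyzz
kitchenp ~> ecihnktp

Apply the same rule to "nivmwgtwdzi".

gdiinmvtwwz

Looking at the pairs, the operation is to sort the characters into alphabetical order, then swap each adjacent pair of characters (1↔2, 3↔4, ...).
For "nivmwgtwdzi", step one produces "dgiimntvwwz"; step two turns that into "gdiinmvtwwz".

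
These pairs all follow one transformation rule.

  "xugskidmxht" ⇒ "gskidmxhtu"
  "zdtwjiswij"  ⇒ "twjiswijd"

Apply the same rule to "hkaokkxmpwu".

aokkxmpwuk

In each case the input is transformed by: delete the first character, then move the first character to the end.
For "hkaokkxmpwu", step one produces "kaokkxmpwu"; step two turns that into "aokkxmpwuk".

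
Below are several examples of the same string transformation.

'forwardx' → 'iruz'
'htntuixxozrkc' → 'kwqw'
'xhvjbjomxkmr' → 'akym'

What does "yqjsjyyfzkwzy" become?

btmv

What's happening: shift every letter 3 places forward in the alphabet (wrapping around), then keep only the first 4 characters.
For "yqjsjyyfzkwzy", step one produces "btmvmbbicnzcb"; step two turns that into "btmv".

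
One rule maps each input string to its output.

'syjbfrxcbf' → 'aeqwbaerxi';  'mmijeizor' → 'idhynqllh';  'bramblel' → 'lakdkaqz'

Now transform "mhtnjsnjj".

The transformation: move the first 3 characters to the end (rotate left by 3), then shift every letter 1 place backward in the alphabet (wrapping around).
"mhtnjsnjj" → "njsnjjmht" → "mirmiilgs".

mirmiilgs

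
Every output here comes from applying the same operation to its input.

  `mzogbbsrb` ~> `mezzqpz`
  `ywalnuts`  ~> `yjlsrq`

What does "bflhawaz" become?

jfyuyx

Rule — shift every letter 2 places backward in the alphabet (wrapping around), then delete the first 2 characters.
Working it through for "bflhawaz": intermediate "zdjfyuyx", final "jfyuyx".
(Check on "mzogbbsrb": → "kxmezzqpz" → "mezzqpz" ✓)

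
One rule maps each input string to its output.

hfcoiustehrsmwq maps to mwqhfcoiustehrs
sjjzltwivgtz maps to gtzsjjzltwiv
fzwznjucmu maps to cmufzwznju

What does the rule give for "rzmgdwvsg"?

vsgrzmgdw

Each output is the input with this applied: move the last 3 characters to the front (rotate right by 3).
On "rzmgdwvsg" that produces "vsgrzmgdw".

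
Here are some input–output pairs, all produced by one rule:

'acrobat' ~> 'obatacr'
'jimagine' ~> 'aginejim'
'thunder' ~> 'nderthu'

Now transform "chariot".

The pattern: move the first 3 characters to the end (rotate left by 3).
Doing the same to "chariot": "riotcha".

riotcha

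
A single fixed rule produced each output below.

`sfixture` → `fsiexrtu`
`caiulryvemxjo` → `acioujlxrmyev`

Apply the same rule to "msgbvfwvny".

smgybnvvfw

The pattern: move the first character to the end, then take characters alternately from the front and the back (1st, last, 2nd, 2nd-last, ...).
Starting from "msgbvfwvny": after the first operation, "sgbvfwvnym"; after the second, "smgybnvvfw".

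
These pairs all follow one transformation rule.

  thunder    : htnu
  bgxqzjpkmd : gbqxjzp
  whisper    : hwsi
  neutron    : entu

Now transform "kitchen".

ikct

Each output is the input with this applied: delete the last 3 characters, then swap each adjacent pair of characters (1↔2, 3↔4, ...).
Starting from "kitchen": after the first operation, "kitc"; after the second, "ikct".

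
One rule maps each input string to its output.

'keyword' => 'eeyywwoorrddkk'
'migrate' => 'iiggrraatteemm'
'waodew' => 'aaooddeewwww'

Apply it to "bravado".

The pattern: move the first character to the end, then double every character.
Applying both steps to "bravado": "ravadob", then "rraavvaaddoobb".

rraavvaaddoobb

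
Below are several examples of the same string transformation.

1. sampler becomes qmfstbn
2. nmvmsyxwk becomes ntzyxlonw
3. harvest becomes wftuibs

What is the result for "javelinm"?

fmjonkbw

The rule is to move the first 3 characters to the end (rotate left by 3), then shift every letter 1 place forward in the alphabet (wrapping around).
"javelinm" → "elinmjav" → "fmjonkbw".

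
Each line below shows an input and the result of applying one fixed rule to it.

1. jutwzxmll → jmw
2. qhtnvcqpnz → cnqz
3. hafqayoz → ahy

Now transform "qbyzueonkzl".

Each output is the input with this applied: sort the characters into alphabetical order, then keep one character in every 3, starting at position 1 (positions 1st, 4th, 7th, ...).
"qbyzueonkzl" → "beklnoquyzz" → "blqz".
(Check on "qhtnvcqpnz": → "chnnpqqtvz" → "cnqz" ✓)

blqz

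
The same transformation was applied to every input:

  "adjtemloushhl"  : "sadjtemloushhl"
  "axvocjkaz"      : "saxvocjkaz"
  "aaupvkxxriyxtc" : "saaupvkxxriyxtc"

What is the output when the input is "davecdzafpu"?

What's happening: prepend "s".
"davecdzafpu" → "sdavecdzafpu".

sdavecdzafpu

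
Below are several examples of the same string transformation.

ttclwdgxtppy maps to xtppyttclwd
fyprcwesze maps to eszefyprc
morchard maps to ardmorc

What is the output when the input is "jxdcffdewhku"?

What's happening: swap the front and back halves of the string, then delete the first character.
Starting from "jxdcffdewhku": after the first operation, "dewhkujxdcff"; after the second, "ewhkujxdcff".

ewhkujxdcff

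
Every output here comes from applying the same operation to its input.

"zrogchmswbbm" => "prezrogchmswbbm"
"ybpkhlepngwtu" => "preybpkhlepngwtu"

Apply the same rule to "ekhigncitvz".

In each case the input is transformed by: prepend "pre".
For "ekhigncitvz" the result is "preekhigncitvz".

preekhigncitvz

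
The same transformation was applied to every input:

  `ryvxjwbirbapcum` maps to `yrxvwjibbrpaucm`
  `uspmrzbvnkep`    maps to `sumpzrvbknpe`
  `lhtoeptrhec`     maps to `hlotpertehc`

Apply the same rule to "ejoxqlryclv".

jexolqyrlcv

What's happening: swap each adjacent pair of characters (1↔2, 3↔4, ...).
So "ejoxqlryclv" becomes "jexolqyrlcv".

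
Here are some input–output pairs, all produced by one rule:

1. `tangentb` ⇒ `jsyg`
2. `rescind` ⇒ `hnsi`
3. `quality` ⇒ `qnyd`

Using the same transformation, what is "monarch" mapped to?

fwhm

The rule is to shift every letter 5 places forward in the alphabet (wrapping around), then keep only the last 4 characters.
"monarch" → "rtsfwhm" → "fwhm".
(Check on "tangentb": → "yfsljsyg" → "jsyg" ✓)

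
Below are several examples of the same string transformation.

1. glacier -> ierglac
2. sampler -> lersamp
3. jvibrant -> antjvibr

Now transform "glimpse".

pseglim

The transformation: move the last 3 characters to the front (rotate right by 3).
So "glimpse" becomes "pseglim".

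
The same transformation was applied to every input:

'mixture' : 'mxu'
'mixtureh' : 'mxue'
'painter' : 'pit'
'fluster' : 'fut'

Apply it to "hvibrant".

Each output is the input with this applied: delete the last character, then keep every other character starting from the first (positions 1st, 3rd, 5th, ...).
On "hvibrant" that produces "hirn".

hirn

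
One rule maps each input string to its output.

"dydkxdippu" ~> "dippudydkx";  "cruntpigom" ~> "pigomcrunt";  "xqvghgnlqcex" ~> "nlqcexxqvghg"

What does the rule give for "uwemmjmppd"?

jmppduwemm

What's happening: swap the front and back halves of the string.
On "uwemmjmppd" that produces "jmppduwemm".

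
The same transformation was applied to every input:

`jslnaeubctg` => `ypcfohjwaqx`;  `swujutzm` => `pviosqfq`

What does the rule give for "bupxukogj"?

kcfxqltqg

In each case the input is transformed by: shift every letter 4 places backward in the alphabet (wrapping around), then move the last 3 characters to the front (rotate right by 3).
For "bupxukogj", step one produces "xqltqgkcf"; step two turns that into "kcfxqltqg".
(Check on "swujutzm": → "osqfqpvi" → "pviosqfq" ✓)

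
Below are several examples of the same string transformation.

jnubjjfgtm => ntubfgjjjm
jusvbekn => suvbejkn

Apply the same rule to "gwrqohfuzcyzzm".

zzzcfghmoqruwy

The pattern: sort the characters into alphabetical order, then move the last 3 characters to the front (rotate right by 3).
On "gwrqohfuzcyzzm": the first step gives "cfghmoqruwyzzz", and the second then gives "zzzcfghmoqruwy".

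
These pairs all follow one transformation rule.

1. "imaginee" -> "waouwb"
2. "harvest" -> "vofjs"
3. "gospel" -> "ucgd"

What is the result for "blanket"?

What's happening: delete the last 2 characters, then shift every letter 12 places backward in the alphabet (wrapping around).
On "blanket": the first step gives "blank", and the second then gives "pzoby".

pzoby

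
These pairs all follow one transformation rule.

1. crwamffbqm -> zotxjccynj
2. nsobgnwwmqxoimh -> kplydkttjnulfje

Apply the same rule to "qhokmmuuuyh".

nelhjjrrrve

The transformation: shift every letter 3 places backward in the alphabet (wrapping around).
For "qhokmmuuuyh" the result is "nelhjjrrrve".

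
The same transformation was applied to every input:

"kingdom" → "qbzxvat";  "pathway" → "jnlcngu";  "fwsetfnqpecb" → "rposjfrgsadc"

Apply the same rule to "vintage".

The rule is to move the last 3 characters to the front (rotate right by 3), then shift every letter 13 places forward in the alphabet (wrapping around) — i.e. ROT13.
Working it through for "vintage": intermediate "agevint", final "ntrivag".

ntrivag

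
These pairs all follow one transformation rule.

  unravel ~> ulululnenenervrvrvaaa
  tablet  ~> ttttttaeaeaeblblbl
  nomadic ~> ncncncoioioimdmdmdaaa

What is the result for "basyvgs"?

In each case the input is transformed by: repeat every character 3 times, then take characters alternately from the front and the back (1st, last, 2nd, 2nd-last, ...).
Applying both steps to "basyvgs": "bbbaaasssyyyvvvgggsss", then "bsbsbsagagagsvsvsvyyy".

bsbsbsagagagsvsvsvyyy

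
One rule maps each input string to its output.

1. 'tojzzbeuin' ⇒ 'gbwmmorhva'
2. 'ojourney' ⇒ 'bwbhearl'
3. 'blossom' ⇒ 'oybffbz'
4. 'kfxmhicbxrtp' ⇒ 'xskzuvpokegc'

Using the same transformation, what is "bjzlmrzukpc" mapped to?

Rule — shift every letter 13 places forward in the alphabet (wrapping around) — i.e. ROT13.
For "bjzlmrzukpc" the result is "owmyzemhxcp".

owmyzemhxcp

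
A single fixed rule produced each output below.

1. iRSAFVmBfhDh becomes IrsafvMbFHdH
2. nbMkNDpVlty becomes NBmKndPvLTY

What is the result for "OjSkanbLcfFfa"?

oJsKANBlCFfFA

The transformation: flip the case of every letter.
Applying that to "OjSkanbLcfFfa" gives "oJsKANBlCFfFA".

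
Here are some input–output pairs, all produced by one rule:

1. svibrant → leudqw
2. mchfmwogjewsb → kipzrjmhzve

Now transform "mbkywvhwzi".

nbzykzcl

Each output is the input with this applied: delete the first 2 characters, then shift every letter 3 places forward in the alphabet (wrapping around).
On "mbkywvhwzi" that produces "nbzykzcl".
(Check on "mchfmwogjewsb": → "hfmwogjewsb" → "kipzrjmhzve" ✓)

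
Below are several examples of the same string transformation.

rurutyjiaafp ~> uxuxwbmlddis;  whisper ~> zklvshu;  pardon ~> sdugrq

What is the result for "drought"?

What's happening: shift every letter 3 places forward in the alphabet (wrapping around).
On "drought" that produces "gurxjkw".

gurxjkw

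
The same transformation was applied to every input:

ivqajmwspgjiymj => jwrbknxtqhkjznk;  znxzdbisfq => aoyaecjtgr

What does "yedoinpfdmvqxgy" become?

Looking at the pairs, the operation is to shift every letter 1 place forward in the alphabet (wrapping around).
Applying that to "yedoinpfdmvqxgy" gives "zfepjoqgenwryhz".

zfepjoqgenwryhz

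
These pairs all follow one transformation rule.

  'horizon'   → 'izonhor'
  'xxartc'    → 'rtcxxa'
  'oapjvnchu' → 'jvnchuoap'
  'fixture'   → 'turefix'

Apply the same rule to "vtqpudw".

Looking at the pairs, the operation is to move the first 3 characters to the end (rotate left by 3).
Applying that to "vtqpudw" gives "pudwvtq".

pudwvtq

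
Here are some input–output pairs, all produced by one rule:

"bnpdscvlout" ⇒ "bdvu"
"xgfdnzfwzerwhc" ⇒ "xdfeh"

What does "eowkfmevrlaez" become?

ekelz

Looking at the pairs, the operation is to keep one character in every 3, starting at position 1 (positions 1st, 4th, 7th, ...).
For "eowkfmevrlaez" the result is "ekelz".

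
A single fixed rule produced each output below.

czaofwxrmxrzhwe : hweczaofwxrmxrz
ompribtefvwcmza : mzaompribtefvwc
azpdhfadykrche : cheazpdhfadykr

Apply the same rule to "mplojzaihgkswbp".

The pattern: move the last 3 characters to the front (rotate right by 3).
So "mplojzaihgkswbp" becomes "wbpmplojzaihgks".

wbpmplojzaihgks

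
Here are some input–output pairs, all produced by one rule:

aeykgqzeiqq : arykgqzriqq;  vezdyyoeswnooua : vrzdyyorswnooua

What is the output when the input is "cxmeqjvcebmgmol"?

cxmrqjvcrbmgmol

Each output is the input with this applied: replace every "e" with "r".
So "cxmeqjvcebmgmol" becomes "cxmrqjvcrbmgmol".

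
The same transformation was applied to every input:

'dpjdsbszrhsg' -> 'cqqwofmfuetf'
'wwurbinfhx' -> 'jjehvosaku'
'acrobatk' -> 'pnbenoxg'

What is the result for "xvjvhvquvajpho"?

In each case the input is transformed by: swap each adjacent pair of characters (1↔2, 3↔4, ...), then shift every letter 13 places forward in the alphabet (wrapping around) — i.e. ROT13.
Applying both steps to "xvjvhvquvajpho": "vxvjvhuqavpjoh", then "ikiwiuhdnicwbu".

ikiwiuhdnicwbu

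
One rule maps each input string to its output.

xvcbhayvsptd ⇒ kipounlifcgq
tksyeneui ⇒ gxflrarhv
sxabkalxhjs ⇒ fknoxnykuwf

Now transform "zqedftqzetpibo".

Rule — shift every letter 13 places forward in the alphabet (wrapping around) — i.e. ROT13.
For "zqedftqzetpibo" the result is "mdrqsgdmrgcvob".

mdrqsgdmrgcvob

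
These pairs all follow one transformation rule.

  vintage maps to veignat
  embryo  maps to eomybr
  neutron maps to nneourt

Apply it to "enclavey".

The rule is to take characters alternately from the front and the back (1st, last, 2nd, 2nd-last, ...).
So "enclavey" becomes "eynecvla".

eynecvla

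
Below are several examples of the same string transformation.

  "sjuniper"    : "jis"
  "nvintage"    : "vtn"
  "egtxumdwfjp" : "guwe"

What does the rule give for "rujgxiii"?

In each case the input is transformed by: swap the first and last characters, then keep one character in every 3, starting at position 2 (positions 2nd, 5th, 8th, ...).
"rujgxiii" → "iujgxiir" → "uxr".
(Check on "sjuniper": → "rjunipes" → "jis" ✓)

uxr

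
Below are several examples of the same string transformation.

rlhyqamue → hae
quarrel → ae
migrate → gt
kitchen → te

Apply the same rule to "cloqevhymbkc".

ovmc

What's happening: keep one character in every 3, starting at position 3 (positions 3rd, 6th, 9th, ...).
Doing the same to "cloqevhymbkc": "ovmc".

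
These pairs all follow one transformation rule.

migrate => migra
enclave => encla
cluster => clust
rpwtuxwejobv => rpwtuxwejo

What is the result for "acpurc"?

In each case the input is transformed by: delete the last 2 characters.
Applying that to "acpurc" gives "acpu".

acpu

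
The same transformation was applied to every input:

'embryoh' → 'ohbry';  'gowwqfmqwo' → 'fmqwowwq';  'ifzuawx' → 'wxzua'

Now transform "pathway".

Looking at the pairs, the operation is to delete the first 2 characters, then move the first 3 characters to the end (rotate left by 3).
So "pathway" becomes "aythw".

aythw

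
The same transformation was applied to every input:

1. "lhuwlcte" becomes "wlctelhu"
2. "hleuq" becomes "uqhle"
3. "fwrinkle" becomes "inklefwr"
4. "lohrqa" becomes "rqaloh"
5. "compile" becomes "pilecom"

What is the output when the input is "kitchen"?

chenkit

Looking at the pairs, the operation is to move the first 3 characters to the end (rotate left by 3).
For "kitchen" the result is "chenkit".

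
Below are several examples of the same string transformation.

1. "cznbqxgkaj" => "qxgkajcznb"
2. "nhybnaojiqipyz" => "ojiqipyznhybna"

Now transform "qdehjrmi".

hjrmiqde

The transformation: swap the front and back halves of the string, then move the last character to the front.
Working it through for "qdehjrmi": intermediate "jrmiqdeh", final "hjrmiqde".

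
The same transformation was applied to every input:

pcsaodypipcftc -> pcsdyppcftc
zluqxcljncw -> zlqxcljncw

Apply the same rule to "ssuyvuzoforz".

Looking at the pairs, the operation is to remove every vowel.
On "ssuyvuzoforz" that produces "ssyvzfrz".

ssyvzfrz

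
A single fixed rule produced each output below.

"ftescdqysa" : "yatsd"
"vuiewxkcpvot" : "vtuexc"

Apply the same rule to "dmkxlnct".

ntmx

Each output is the input with this applied: move the last 3 characters to the front (rotate right by 3), then keep every other character starting from the first (positions 1st, 3rd, 5th, ...).
"dmkxlnct" → "ntmx".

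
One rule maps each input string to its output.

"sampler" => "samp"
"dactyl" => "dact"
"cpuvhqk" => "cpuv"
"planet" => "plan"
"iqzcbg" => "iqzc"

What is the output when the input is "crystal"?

The pattern: keep only the first 4 characters.
So "crystal" becomes "crys".

crys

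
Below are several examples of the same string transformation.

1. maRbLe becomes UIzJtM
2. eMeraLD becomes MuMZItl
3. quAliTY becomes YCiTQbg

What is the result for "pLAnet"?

XtiVMB

What's happening: shift every letter 8 places forward in the alphabet (wrapping around), then flip the case of every letter.
Applying that to "pLAnet" gives "XtiVMB".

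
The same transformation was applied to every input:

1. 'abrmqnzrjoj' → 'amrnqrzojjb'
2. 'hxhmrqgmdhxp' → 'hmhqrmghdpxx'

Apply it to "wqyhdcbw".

whycdwbq

In each case the input is transformed by: swap each adjacent pair of characters (1↔2, 3↔4, ...), then move the first character to the end.
For "wqyhdcbw", step one produces "qwhycdwb"; step two turns that into "whycdwbq".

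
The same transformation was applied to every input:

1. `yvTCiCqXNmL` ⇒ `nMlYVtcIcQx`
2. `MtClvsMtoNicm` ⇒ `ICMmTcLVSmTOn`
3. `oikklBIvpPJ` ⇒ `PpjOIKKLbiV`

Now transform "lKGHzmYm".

The pattern: flip the case of every letter, then move the last 3 characters to the front (rotate right by 3).
Starting from "lKGHzmYm": after the first operation, "LkghZMyM"; after the second, "MyMLkghZ".

MyMLkghZ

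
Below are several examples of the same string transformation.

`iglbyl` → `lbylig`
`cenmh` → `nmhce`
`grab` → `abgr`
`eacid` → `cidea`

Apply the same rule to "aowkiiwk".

wkiiwkao

The pattern: move the first 2 characters to the end (rotate left by 2).
"aowkiiwk" → "wkiiwkao".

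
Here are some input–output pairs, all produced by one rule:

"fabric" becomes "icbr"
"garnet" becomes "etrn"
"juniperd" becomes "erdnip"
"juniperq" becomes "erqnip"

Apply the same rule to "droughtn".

htnoug

The transformation: delete the first 2 characters, then swap the front and back halves of the string.
On "droughtn": the first step gives "oughtn", and the second then gives "htnoug".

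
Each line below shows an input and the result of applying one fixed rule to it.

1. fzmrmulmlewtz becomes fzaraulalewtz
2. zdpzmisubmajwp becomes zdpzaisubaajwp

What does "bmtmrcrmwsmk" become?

batarcrawsak

The pattern: replace every "m" with "a".
Doing the same to "bmtmrcrmwsmk": "batarcrawsak".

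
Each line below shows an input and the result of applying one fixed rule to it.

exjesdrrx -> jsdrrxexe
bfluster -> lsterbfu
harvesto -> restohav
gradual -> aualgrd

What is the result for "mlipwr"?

iwrmlp

In each case the input is transformed by: move the first 3 characters to the end (rotate left by 3), then swap the first and last characters.
Working it through for "mlipwr": intermediate "pwrmli", final "iwrmlp".
(Check on "harvesto": → "vestohar" → "restohav" ✓)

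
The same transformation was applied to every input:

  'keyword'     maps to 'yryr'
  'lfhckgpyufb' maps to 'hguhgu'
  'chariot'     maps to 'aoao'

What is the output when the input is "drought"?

The pattern: keep one character in every 3, starting at position 3 (positions 3rd, 6th, 9th, ...), then write the whole string twice.
Working it through for "drought": intermediate "oh", final "ohoh".

ohoh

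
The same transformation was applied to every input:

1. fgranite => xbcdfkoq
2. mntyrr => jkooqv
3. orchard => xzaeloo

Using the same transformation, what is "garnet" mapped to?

xbdkoq

The transformation: sort the characters into alphabetical order, then shift every letter 3 places backward in the alphabet (wrapping around).
Doing the same to "garnet": "xbdkoq".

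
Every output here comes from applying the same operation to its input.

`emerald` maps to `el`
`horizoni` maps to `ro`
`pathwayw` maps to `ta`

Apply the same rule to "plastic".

The pattern: keep one character in every 3, starting at position 3 (positions 3rd, 6th, 9th, ...).
"plastic" → "ai".

ai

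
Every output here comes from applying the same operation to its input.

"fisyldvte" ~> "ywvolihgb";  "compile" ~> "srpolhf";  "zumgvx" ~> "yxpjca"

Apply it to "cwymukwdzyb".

zzxpngfecbb

Looking at the pairs, the operation is to shift every letter 3 places forward in the alphabet (wrapping around), then sort the characters into reverse alphabetical order.
For "cwymukwdzyb", step one produces "fzbpxnzgcbe"; step two turns that into "zzxpngfecbb".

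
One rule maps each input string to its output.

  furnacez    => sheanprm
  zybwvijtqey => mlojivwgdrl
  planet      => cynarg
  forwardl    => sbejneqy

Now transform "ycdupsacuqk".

lpqhcfnphdx

What's happening: shift every letter 13 places forward in the alphabet (wrapping around) — i.e. ROT13.
So "ycdupsacuqk" becomes "lpqhcfnphdx".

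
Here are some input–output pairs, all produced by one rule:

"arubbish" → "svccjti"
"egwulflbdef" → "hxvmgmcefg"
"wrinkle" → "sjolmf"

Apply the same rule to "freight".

sfjhiu

In each case the input is transformed by: delete the first character, then shift every letter 1 place forward in the alphabet (wrapping around).
So "freight" becomes "sfjhiu".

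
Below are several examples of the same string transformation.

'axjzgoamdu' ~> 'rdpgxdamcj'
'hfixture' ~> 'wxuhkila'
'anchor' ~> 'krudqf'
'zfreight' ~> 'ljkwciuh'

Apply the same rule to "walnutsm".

Each output is the input with this applied: swap the front and back halves of the string, then shift every letter 3 places forward in the alphabet (wrapping around).
On "walnutsm": the first step gives "utsmwaln", and the second then gives "xwvpzdoq".

xwvpzdoq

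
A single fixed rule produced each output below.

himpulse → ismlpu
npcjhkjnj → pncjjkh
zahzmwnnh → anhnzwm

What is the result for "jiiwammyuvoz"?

Each output is the input with this applied: take characters alternately from the front and the back (1st, last, 2nd, 2nd-last, ...), then delete the first 2 characters.
Starting from "jiiwammyuvoz": after the first operation, "jzioivwuaymm"; after the second, "ioivwuaymm".

ioivwuaymm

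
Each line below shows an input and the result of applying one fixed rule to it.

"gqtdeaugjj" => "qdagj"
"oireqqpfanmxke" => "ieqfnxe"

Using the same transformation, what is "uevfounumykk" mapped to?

What's happening: keep every other character starting from the second (positions 2nd, 4th, 6th, ...).
For "uevfounumykk" the result is "efuuyk".

efuuyk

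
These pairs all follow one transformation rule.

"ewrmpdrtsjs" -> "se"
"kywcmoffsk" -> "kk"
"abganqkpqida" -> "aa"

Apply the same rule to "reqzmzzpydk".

The transformation: move the first character to the end, then keep only the last 2 characters.
"reqzmzzpydk" → "eqzmzzpydkr" → "kr".
(Check on "kywcmoffsk": → "ywcmoffskk" → "kk" ✓)

kr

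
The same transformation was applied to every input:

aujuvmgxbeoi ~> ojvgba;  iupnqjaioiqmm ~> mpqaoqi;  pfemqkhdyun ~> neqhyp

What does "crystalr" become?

lytc

Each output is the input with this applied: keep every other character starting from the first (positions 1st, 3rd, 5th, ...), then swap the first and last characters.
Working it through for "crystalr": intermediate "cytl", final "lytc".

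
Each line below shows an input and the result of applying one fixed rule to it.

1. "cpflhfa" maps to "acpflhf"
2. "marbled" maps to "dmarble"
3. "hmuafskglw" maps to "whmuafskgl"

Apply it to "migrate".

emigrat

What's happening: move the last character to the front.
On "migrate" that produces "emigrat".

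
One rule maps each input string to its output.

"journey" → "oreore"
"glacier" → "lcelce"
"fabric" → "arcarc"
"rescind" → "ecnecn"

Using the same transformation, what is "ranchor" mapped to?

Rule — keep every other character starting from the second (positions 2nd, 4th, 6th, ...), then write the whole string twice.
Starting from "ranchor": after the first operation, "aco"; after the second, "acoaco".
(Check on "rescind": → "ecn" → "ecnecn" ✓)

acoaco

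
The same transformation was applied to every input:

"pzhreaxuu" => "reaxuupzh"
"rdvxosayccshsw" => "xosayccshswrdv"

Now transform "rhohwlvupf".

hwlvupfrho

Each output is the input with this applied: move the first 3 characters to the end (rotate left by 3).
For "rhohwlvupf" the result is "hwlvupfrho".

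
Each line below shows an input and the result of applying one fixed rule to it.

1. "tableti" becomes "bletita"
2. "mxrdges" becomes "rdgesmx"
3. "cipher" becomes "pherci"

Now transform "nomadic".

madicno

The pattern: move the first 2 characters to the end (rotate left by 2).
For "nomadic" the result is "madicno".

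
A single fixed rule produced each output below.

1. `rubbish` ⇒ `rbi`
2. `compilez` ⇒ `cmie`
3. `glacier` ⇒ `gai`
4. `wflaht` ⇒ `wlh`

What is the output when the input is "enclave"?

eca

Each output is the input with this applied: move the last character to the front, then keep every other character starting from the second (positions 2nd, 4th, 6th, ...).
On "enclave": the first step gives "eenclav", and the second then gives "eca".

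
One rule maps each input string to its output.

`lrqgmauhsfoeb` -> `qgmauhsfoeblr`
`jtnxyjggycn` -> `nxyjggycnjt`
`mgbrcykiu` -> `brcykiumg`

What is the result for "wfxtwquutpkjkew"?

xtwquutpkjkewwf

Looking at the pairs, the operation is to move the first 2 characters to the end (rotate left by 2).
For "wfxtwquutpkjkew" the result is "xtwquutpkjkewwf".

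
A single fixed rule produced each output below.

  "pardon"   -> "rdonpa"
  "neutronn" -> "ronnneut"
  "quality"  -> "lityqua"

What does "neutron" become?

tronneu

The rule is to move the last 3 characters to the front (rotate right by 3), then move the last character to the front.
Applying both steps to "neutron": "ronneut", then "tronneu".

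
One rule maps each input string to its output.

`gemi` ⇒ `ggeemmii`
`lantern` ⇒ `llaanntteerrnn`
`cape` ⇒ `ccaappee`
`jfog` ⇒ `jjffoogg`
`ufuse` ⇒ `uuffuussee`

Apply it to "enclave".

eennccllaavvee

In each case the input is transformed by: double every character.
Applying that to "enclave" gives "eennccllaavvee".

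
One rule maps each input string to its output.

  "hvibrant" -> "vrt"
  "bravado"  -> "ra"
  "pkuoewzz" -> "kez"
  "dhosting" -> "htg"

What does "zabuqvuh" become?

The transformation: keep one character in every 3, starting at position 2 (positions 2nd, 5th, 8th, ...).
On "zabuqvuh" that produces "aqh".

aqh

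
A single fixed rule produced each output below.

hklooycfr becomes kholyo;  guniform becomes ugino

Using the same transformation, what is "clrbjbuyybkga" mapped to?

What's happening: swap each adjacent pair of characters (1↔2, 3↔4, ...), then delete the last 3 characters.
Starting from "clrbjbuyybkga": after the first operation, "lcbrbjyubygka"; after the second, "lcbrbjyuby".

lcbrbjyuby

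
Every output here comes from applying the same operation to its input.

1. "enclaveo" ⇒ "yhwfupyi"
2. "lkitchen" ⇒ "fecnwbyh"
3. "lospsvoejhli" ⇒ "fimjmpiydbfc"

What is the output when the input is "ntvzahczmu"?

What's happening: shift every letter 6 places backward in the alphabet (wrapping around).
Doing the same to "ntvzahczmu": "hnptubwtgo".

hnptubwtgo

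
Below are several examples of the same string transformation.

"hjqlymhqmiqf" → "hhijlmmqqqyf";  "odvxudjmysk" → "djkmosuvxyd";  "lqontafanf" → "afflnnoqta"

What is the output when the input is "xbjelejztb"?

beejjltxzb

Each output is the input with this applied: sort the characters into alphabetical order, then move the first character to the end.
Applying both steps to "xbjelejztb": "bbeejjltxz", then "beejjltxzb".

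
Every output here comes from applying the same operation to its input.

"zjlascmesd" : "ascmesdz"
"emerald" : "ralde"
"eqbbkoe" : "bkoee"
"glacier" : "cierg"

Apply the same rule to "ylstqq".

tqqy

The rule is to move the first character to the end, then delete the first 2 characters.
Starting from "ylstqq": after the first operation, "lstqqy"; after the second, "tqqy".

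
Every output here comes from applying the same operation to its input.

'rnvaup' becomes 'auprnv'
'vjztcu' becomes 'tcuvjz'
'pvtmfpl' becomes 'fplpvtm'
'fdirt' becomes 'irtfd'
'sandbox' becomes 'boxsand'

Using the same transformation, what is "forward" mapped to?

ardforw

Rule — move the last 3 characters to the front (rotate right by 3).
On "forward" that produces "ardforw".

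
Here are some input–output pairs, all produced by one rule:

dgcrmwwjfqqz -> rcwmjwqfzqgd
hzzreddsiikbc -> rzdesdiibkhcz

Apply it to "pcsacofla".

asoclfpac

Each output is the input with this applied: move the first 2 characters to the end (rotate left by 2), then swap each adjacent pair of characters (1↔2, 3↔4, ...).
On "pcsacofla": the first step gives "sacoflapc", and the second then gives "asoclfpac".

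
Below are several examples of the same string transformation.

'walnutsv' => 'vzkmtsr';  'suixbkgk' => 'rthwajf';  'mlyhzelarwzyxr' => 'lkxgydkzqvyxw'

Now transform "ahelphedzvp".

The pattern: shift every letter 1 place backward in the alphabet (wrapping around), then delete the last character.
Applying both steps to "ahelphedzvp": "zgdkogdcyuo", then "zgdkogdcyu".

zgdkogdcyu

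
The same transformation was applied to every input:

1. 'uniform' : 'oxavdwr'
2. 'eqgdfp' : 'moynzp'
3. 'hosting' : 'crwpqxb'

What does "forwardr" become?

fjamaoxa

The transformation: shift every letter 9 places forward in the alphabet (wrapping around), then move the first 3 characters to the end (rotate left by 3).
Applying both steps to "forwardr": "oxafjama", then "fjamaoxa".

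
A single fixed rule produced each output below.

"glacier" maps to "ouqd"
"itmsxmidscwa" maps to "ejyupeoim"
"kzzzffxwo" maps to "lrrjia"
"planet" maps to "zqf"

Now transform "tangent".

sqzf

The rule is to shift every letter 12 places forward in the alphabet (wrapping around), then delete the first 3 characters.
On "tangent": the first step gives "fmzsqzf", and the second then gives "sqzf".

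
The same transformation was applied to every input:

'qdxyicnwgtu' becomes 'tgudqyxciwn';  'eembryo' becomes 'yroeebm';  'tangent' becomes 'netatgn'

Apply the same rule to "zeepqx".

The pattern: swap each adjacent pair of characters (1↔2, 3↔4, ...), then move the last 3 characters to the front (rotate right by 3).
For "zeepqx" the result is "exqezp".
(Check on "eembryo": → "eebmyro" → "yroeebm" ✓)

exqezp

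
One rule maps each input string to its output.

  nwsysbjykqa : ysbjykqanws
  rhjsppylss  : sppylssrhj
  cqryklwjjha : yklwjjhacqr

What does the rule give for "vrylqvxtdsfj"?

In each case the input is transformed by: move the first 3 characters to the end (rotate left by 3).
Doing the same to "vrylqvxtdsfj": "lqvxtdsfjvry".

lqvxtdsfjvry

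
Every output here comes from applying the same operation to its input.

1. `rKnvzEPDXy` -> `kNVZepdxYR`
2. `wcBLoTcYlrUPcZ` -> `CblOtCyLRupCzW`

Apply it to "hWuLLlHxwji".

The transformation: flip the case of every letter, then move the first character to the end.
For "hWuLLlHxwji" the result is "wUllLhXWJIH".

wUllLhXWJIH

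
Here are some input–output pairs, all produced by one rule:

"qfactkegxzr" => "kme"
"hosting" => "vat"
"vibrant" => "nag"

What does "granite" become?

vgr

Looking at the pairs, the operation is to shift every letter 13 places forward in the alphabet (wrapping around) — i.e. ROT13, then keep only the last 3 characters.
For "granite", step one produces "tenavgr"; step two turns that into "vgr".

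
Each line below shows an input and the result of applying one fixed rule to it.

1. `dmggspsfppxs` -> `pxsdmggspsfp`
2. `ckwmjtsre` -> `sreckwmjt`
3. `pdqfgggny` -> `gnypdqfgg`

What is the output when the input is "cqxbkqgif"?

gifcqxbkq

In each case the input is transformed by: move the last 3 characters to the front (rotate right by 3).
Doing the same to "cqxbkqgif": "gifcqxbkq".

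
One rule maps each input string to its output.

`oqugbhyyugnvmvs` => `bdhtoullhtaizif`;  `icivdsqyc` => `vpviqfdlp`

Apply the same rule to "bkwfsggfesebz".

oxjsfttsrfrom

The rule is to shift every letter 13 places forward in the alphabet (wrapping around) — i.e. ROT13.
Doing the same to "bkwfsggfesebz": "oxjsfttsrfrom".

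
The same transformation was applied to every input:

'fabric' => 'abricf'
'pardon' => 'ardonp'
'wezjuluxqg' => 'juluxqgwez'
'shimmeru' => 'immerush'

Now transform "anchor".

nchora

The pattern: swap the front and back halves of the string, then move the last 2 characters to the front (rotate right by 2).
On "anchor": the first step gives "horanc", and the second then gives "nchora".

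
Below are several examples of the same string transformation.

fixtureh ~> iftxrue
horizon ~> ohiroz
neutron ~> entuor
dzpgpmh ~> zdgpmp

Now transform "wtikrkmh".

twkikrm

In each case the input is transformed by: delete the last character, then swap each adjacent pair of characters (1↔2, 3↔4, ...).
"wtikrkmh" → "wtikrkm" → "twkikrm".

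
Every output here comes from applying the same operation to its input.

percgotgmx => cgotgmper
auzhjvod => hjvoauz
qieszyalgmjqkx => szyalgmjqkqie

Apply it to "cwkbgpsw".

bgpscwk

The transformation: delete the last character, then move the first 3 characters to the end (rotate left by 3).
Starting from "cwkbgpsw": after the first operation, "cwkbgps"; after the second, "bgpscwk".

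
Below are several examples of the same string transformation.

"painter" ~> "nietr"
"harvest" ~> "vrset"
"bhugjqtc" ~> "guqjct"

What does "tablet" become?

lbte

Looking at the pairs, the operation is to delete the first 2 characters, then swap each adjacent pair of characters (1↔2, 3↔4, ...).
On "tablet": the first step gives "blet", and the second then gives "lbte".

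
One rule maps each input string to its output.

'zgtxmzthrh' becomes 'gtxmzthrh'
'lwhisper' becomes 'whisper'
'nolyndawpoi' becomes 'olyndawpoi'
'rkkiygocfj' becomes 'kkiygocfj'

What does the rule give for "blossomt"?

lossomt

In each case the input is transformed by: delete the first character.
So "blossomt" becomes "lossomt".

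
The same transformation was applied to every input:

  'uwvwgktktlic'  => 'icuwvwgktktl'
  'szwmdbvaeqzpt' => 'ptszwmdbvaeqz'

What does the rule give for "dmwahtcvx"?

vxdmwahtc

The rule is to move the last 2 characters to the front (rotate right by 2).
Applying that to "dmwahtcvx" gives "vxdmwahtc".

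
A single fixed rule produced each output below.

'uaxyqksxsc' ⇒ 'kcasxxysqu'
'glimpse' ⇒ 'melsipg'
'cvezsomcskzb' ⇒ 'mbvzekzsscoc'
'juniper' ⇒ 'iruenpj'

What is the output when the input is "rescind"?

cdensir

What's happening: take characters alternately from the front and the back (1st, last, 2nd, 2nd-last, ...), then swap the first and last characters.
Starting from "rescind": after the first operation, "rdensic"; after the second, "cdensir".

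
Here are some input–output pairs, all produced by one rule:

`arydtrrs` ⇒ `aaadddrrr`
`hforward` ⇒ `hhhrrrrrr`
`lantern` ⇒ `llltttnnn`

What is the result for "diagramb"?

dddgggmmm

Each output is the input with this applied: keep one character in every 3, starting at position 1 (positions 1st, 4th, 7th, ...), then repeat every character 3 times.
Starting from "diagramb": after the first operation, "dgm"; after the second, "dddgggmmm".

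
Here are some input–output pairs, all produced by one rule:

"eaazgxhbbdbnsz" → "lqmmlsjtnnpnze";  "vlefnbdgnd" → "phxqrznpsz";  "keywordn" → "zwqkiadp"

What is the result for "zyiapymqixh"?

The transformation: shift every letter 12 places forward in the alphabet (wrapping around), then move the last character to the front.
For "zyiapymqixh", step one produces "lkumbkycujt"; step two turns that into "tlkumbkycuj".

tlkumbkycuj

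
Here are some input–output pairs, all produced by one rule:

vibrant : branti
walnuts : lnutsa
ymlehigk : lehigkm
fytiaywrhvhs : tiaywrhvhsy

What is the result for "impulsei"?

Looking at the pairs, the operation is to delete the first character, then move the first character to the end.
Applying both steps to "impulsei": "mpulsei", then "pulseim".

pulseim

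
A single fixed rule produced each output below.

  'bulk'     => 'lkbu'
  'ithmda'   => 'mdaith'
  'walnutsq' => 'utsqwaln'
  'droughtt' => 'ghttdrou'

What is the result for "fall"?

llfa

Rule — swap the front and back halves of the string.
Doing the same to "fall": "llfa".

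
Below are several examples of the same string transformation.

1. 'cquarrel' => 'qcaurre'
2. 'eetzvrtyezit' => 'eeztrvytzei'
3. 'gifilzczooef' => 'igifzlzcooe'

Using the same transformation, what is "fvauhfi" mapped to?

vfuafh

The pattern: delete the last character, then swap each adjacent pair of characters (1↔2, 3↔4, ...).
Working it through for "fvauhfi": intermediate "fvauhf", final "vfuafh".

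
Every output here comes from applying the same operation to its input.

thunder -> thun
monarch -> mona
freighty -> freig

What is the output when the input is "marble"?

In each case the input is transformed by: delete the last 3 characters.
Applying that to "marble" gives "mar".

mar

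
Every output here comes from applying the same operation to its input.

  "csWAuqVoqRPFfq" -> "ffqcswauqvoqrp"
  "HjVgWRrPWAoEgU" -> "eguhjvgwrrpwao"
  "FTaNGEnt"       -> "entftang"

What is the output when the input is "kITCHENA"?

Each output is the input with this applied: move the last 3 characters to the front (rotate right by 3), then convert every letter to lowercase.
Starting from "kITCHENA": after the first operation, "ENAkITCH"; after the second, "enakitch".

enakitch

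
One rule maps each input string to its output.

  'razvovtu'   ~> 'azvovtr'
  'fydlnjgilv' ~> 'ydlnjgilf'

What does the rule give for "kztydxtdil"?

In each case the input is transformed by: swap the first and last characters, then delete the first character.
For "kztydxtdil", step one produces "lztydxtdik"; step two turns that into "ztydxtdik".
(Check on "razvovtu": → "uazvovtr" → "azvovtr" ✓)

ztydxtdik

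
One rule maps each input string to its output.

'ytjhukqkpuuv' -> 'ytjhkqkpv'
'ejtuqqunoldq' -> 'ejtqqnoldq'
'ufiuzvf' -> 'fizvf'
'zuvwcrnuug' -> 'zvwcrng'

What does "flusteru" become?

In each case the input is transformed by: remove every "u".
For "flusteru" the result is "flster".

flster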